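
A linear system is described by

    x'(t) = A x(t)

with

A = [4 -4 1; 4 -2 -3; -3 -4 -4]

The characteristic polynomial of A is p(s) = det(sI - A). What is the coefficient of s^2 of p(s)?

2

Expand det(sI - A) for the 3×3 matrix.
p(s) = s^3 + 2s^2 - 9s + 138.
(Check: constant term = det(-A) = (-1)^3 det A = 138; coefficient of s^2 = -tr A = 2.)
The coefficient of s^2 is 2.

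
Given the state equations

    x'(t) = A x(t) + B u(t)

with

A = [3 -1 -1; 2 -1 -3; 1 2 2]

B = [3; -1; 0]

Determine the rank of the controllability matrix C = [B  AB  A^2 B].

3

AB = [[10], [7], [1]]
A^2B = [[22], [10], [26]]
Controllability matrix C = [B  AB  A^2B] = [[3, 10, 22], [-1, 7, 10], [0, 1, 26]]
det(C) = 3·(7·26 - 10·1) - 10·((-1)·26 - 10·0) + 22·((-1)·1 - 7·0) = 3·172 - 10·(-26) + 22·(-1) = 754 ≠ 0, so rank(C) = 3.
rank(C) = 3 = n, so the pair (A, B) is completely controllable.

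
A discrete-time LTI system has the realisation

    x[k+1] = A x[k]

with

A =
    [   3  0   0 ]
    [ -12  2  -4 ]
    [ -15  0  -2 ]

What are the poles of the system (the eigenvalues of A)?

det(zI - A) = z^3 - (tr A)z^2 + (M11 + M22 + M33)z - det A, where Mii is the 2×2 principal minor of A obtained by deleting row i and column i.
tr A = 3 + 2 + (-2) = 3; M11 = 2·(-2) - (-4)·0 = -4 - 0 = -4; M22 = 3·(-2) - 0·(-15) = -6 - 0 = -6; M33 = 3·2 - 0·(-12) = 6 - 0 = 6; sum of minors = -4.
det A = 3·(2·(-2) - (-4)·0) - 0·((-12)·(-2) - (-4)·(-15)) + 0·((-12)·0 - 2·(-15)) = 3·(-4) - 0·(-36) + 0·30 = -12.
So p(z) = det(zI - A) = z^3 - 3z^2 - 4z + 12.
Rational-root test: any integer root divides 12. Testing small divisors, z = -2 works: p(-2) = -8 + (-12) + 8 + 12 = 0, so (z + 2) is a factor.
Dividing, p(z) = (z + 2)(z^2 - 5z + 6).
Factor z^2 - 5z + 6: two numbers with sum 5 and product 6 are 3 and 2, so z^2 - 5z + 6 = (z - 3)(z - 2).
Hence p(z) = (z - 3) (z - 2) (z + 2), with roots -2, 2, 3.

-2, 2, 3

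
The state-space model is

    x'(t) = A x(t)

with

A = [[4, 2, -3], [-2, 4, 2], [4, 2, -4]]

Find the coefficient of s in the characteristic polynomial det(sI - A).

-4

Expand det(sI - A) for the 3×3 matrix.
p(s) = s^3 - 4s^2 - 4s + 20.
(Check: constant term = det(-A) = (-1)^3 det A = 20; coefficient of s^2 = -tr A = -4.)
The coefficient of s is -4.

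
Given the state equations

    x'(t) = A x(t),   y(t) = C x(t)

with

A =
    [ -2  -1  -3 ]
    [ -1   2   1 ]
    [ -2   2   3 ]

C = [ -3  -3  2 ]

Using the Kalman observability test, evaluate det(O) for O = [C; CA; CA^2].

2560

CA = [[5, 1, 12]]
CA^2 = [[-35, 21, 22]]
Observability matrix O = [C; CA; CA^2] = [[-3, -3, 2], [5, 1, 12], [-35, 21, 22]]
Expanding along the first row, det(O) = (-3)·(1·22 - 12·21) - (-3)·(5·22 - 12·(-35)) + 2·(5·21 - 1·(-35)) = (-3)·(-230) - (-3)·530 + 2·140 = 2560
Since det(O) ≠ 0, rank(O) = 3 and the system is completely observable.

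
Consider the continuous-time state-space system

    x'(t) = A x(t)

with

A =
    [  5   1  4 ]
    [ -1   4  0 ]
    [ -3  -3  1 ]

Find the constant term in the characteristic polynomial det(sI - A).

Expand det(sI - A) for the 3×3 matrix.
p(s) = s^3 - 10s^2 + 42s - 81.
(Check: constant term = det(-A) = (-1)^3 det A = -81; coefficient of s^2 = -tr A = -10.)
The constant term is -81.

-81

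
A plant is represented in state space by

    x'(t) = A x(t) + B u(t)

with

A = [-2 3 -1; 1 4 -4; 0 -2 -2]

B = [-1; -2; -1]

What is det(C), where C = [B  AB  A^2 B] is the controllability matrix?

-166

AB = [[-3], [-5], [6]]
A^2B = [[-15], [-47], [-2]]
Controllability matrix C = [B  AB  A^2B] = [[-1, -3, -15], [-2, -5, -47], [-1, 6, -2]]
Expanding along the first row, det(C) = (-1)·((-5)·(-2) - (-47)·6) - (-3)·((-2)·(-2) - (-47)·(-1)) + (-15)·((-2)·6 - (-5)·(-1)) = (-1)·292 - (-3)·(-43) + (-15)·(-17) = -166
Since det(C) ≠ 0, rank(C) = 3 and the system is completely controllable.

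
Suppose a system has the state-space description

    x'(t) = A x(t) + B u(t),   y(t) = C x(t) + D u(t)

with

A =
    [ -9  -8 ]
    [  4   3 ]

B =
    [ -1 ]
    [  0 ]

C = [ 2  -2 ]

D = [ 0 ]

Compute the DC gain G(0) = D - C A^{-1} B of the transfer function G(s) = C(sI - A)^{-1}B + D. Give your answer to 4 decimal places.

2.8000

G(0) = C(-A)^{-1}B + D = -C A^{-1} B + D.
det A = 5, so A^{-1} = (1/5)·adj(A) = [[3/5, 8/5], [-4/5, -9/5]]
A^{-1} B = [-3/5, 4/5]^T
C A^{-1} B = -14/5
G(0) = D - C A^{-1} B = 0 - (-14/5) = 14/5 ≈ 2.8000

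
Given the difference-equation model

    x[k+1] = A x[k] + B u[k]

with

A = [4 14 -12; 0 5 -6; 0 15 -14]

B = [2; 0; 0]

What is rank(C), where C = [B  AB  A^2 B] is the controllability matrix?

AB = [[8], [0], [0]]
A^2B = [[32], [0], [0]]
Controllability matrix C = [B  AB  A^2B] = [[2, 8, 32], [0, 0, 0], [0, 0, 0]]
Every column of C is a scalar multiple of column 1 = [2, 0, 0] (multipliers 1, 4, 16), so the columns span a one-dimensional space.
C ≠ 0, hence rank(C) = 1.
rank(C) = 1 < n = 3, so the pair (A, B) is not completely controllable.

1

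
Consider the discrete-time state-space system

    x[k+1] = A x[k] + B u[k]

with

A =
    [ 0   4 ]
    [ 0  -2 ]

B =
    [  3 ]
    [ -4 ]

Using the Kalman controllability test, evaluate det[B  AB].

AB = [[-16], [8]]
Controllability matrix C = [B  AB] = [[3, -16], [-4, 8]]
det(C) = 3·8 - (-16)·(-4) = 24 - 64 = -40
Since det(C) ≠ 0, rank(C) = 2 and the system is completely controllable.

-40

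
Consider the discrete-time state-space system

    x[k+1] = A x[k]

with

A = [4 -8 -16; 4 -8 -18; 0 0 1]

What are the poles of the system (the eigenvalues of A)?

-4, 0, 1

det(zI - A) = z^3 - (tr A)z^2 + (M11 + M22 + M33)z - det A, where Mii is the 2×2 principal minor of A obtained by deleting row i and column i.
tr A = 4 + (-8) + 1 = -3; M11 = (-8)·1 - (-18)·0 = -8 - 0 = -8; M22 = 4·1 - (-16)·0 = 4 - 0 = 4; M33 = 4·(-8) - (-8)·4 = -32 - (-32) = 0; sum of minors = -4.
det A = 4·((-8)·1 - (-18)·0) - (-8)·(4·1 - (-18)·0) + (-16)·(4·0 - (-8)·0) = 4·(-8) - (-8)·4 + (-16)·0 = 0.
So p(z) = det(zI - A) = z^3 + 3z^2 - 4z.
The constant term is 0, so p(z) = z(z^2 + 3z - 4).
Factor z^2 + 3z - 4: two numbers with sum -3 and product -4 are 1 and -4, so z^2 + 3z - 4 = (z - 1)(z + 4).
Hence p(z) = z (z - 1) (z + 4), with roots -4, 0, 1.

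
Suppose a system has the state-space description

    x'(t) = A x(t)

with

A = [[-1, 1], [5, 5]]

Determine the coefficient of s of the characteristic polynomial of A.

For a 2×2 matrix, det(sI - A) = s^2 - (tr A)s + det A.
tr A = 4, det A = -10.
So p(s) = s^2 - 4s - 10.
The coefficient of s is -4.

-4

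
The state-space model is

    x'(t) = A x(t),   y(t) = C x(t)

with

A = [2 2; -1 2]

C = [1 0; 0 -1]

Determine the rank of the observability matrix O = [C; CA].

CA = [[2, 2], [1, -2]]
Observability matrix O = [C; CA] = [[1, 0], [0, -1], [2, 2], [1, -2]]
Take the 2×2 submatrix of O formed by rows 1, 2: [[1, 0], [0, -1]]. Its determinant is 1·(-1) - 0·0 = -1 - 0 = -1 ≠ 0.
So rank(O) ≥ 2; since O has 2 columns, rank(O) = 2.
rank(O) = 2 = n, so the pair (A, C) is completely observable.

2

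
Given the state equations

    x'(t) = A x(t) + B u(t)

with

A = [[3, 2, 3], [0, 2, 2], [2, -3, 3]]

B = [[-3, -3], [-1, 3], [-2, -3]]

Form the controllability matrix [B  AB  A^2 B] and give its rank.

AB = [[-17, -12], [-6, 0], [-9, -24]]
A^2B = [[-90, -108], [-30, -48], [-43, -96]]
Controllability matrix C = [B  AB  A^2B] = [[-3, -3, -17, -12, -90, -108], [-1, 3, -6, 0, -30, -48], [-2, -3, -9, -24, -43, -96]]
Take the 3×3 submatrix of C formed by columns 1, 2, 3: [[-3, -3, -17], [-1, 3, -6], [-2, -3, -9]]. Its determinant is (-3)·(3·(-9) - (-6)·(-3)) - (-3)·((-1)·(-9) - (-6)·(-2)) + (-17)·((-1)·(-3) - 3·(-2)) = (-3)·(-45) - (-3)·(-3) + (-17)·9 = -27 ≠ 0.
So rank(C) ≥ 3; since C has 3 rows, rank(C) = 3.
rank(C) = 3 = n, so the pair (A, B) is completely controllable.

3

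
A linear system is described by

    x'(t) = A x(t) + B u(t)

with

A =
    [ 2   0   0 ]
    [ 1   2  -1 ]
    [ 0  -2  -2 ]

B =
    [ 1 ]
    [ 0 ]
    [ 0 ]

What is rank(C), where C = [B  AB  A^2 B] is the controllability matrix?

3

AB = [[2], [1], [0]]
A^2B = [[4], [4], [-2]]
Controllability matrix C = [B  AB  A^2B] = [[1, 2, 4], [0, 1, 4], [0, 0, -2]]
det(C) = 1·(1·(-2) - 4·0) - 2·(0·(-2) - 4·0) + 4·(0·0 - 1·0) = 1·(-2) - 2·0 + 4·0 = -2 ≠ 0, so rank(C) = 3.
rank(C) = 3 = n, so the pair (A, B) is completely controllable.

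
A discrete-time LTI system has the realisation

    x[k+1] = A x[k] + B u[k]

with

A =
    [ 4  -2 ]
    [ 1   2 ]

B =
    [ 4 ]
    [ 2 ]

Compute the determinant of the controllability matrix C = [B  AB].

8

AB = [[12], [8]]
Controllability matrix C = [B  AB] = [[4, 12], [2, 8]]
det(C) = 4·8 - 12·2 = 32 - 24 = 8
Since det(C) ≠ 0, rank(C) = 2 and the system is completely controllable.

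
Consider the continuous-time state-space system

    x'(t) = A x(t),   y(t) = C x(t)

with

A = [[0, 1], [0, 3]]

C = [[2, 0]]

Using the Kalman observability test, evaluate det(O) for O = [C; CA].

4

CA = [[0, 2]]
Observability matrix O = [C; CA] = [[2, 0], [0, 2]]
det(O) = 2·2 - 0·0 = 4 - 0 = 4
Since det(O) ≠ 0, rank(O) = 2 and the system is completely observable.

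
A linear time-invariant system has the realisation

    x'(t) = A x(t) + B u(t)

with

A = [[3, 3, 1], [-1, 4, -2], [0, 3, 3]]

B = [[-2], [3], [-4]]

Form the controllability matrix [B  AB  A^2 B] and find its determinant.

AB = [[-1], [22], [-3]]
A^2B = [[60], [95], [57]]
Controllability matrix C = [B  AB  A^2B] = [[-2, -1, 60], [3, 22, 95], [-4, -3, 57]]
Expanding along the first row, det(C) = (-2)·(22·57 - 95·(-3)) - (-1)·(3·57 - 95·(-4)) + 60·(3·(-3) - 22·(-4)) = (-2)·1539 - (-1)·551 + 60·79 = 2213
Since det(C) ≠ 0, rank(C) = 3 and the system is completely controllable.

2213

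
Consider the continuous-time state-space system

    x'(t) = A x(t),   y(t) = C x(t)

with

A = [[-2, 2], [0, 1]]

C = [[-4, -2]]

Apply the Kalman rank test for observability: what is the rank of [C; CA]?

CA = [[8, -10]]
Observability matrix O = [C; CA] = [[-4, -2], [8, -10]]
det(O) = (-4)·(-10) - (-2)·8 = 40 - (-16) = 56 ≠ 0, so rank(O) = 2.
rank(O) = 2 = n, so the pair (A, C) is completely observable.

2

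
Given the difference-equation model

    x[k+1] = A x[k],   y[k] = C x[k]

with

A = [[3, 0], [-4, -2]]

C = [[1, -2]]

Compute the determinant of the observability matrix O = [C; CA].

CA = [[11, 4]]
Observability matrix O = [C; CA] = [[1, -2], [11, 4]]
det(O) = 1·4 - (-2)·11 = 4 - (-22) = 26
Since det(O) ≠ 0, rank(O) = 2 and the system is completely observable.

26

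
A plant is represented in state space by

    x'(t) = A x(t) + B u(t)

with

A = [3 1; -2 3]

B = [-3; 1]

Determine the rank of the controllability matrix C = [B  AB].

AB = [[-8], [9]]
Controllability matrix C = [B  AB] = [[-3, -8], [1, 9]]
det(C) = (-3)·9 - (-8)·1 = -27 - (-8) = -19 ≠ 0, so rank(C) = 2.
rank(C) = 2 = n, so the pair (A, B) is completely controllable.

2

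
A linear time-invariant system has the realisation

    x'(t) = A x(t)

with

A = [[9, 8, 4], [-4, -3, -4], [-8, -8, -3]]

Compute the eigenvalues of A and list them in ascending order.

det(sI - A) = s^3 - (tr A)s^2 + (M11 + M22 + M33)s - det A, where Mii is the 2×2 principal minor of A obtained by deleting row i and column i.
tr A = 9 + (-3) + (-3) = 3; M11 = (-3)·(-3) - (-4)·(-8) = 9 - 32 = -23; M22 = 9·(-3) - 4·(-8) = -27 - (-32) = 5; M33 = 9·(-3) - 8·(-4) = -27 - (-32) = 5; sum of minors = -13.
det A = 9·((-3)·(-3) - (-4)·(-8)) - 8·((-4)·(-3) - (-4)·(-8)) + 4·((-4)·(-8) - (-3)·(-8)) = 9·(-23) - 8·(-20) + 4·8 = -15.
So p(s) = det(sI - A) = s^3 - 3s^2 - 13s + 15.
Rational-root test: any integer root divides 15. Testing small divisors, s = 1 works: p(1) = 1 + (-3) + (-13) + 15 = 0, so (s - 1) is a factor.
Dividing, p(s) = (s - 1)(s^2 - 2s - 15).
Factor s^2 - 2s - 15: two numbers with sum 2 and product -15 are 5 and -3, so s^2 - 2s - 15 = (s - 5)(s + 3).
Hence p(s) = (s - 5) (s - 1) (s + 3), with roots -3, 1, 5.
At least one eigenvalue has non-negative real part, so the system is not asymptotically stable.

-3, 1, 5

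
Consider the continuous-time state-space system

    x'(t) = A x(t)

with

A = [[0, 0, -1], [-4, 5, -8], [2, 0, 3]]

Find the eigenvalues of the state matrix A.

1, 2, 5

det(sI - A) = s^3 - (tr A)s^2 + (M11 + M22 + M33)s - det A, where Mii is the 2×2 principal minor of A obtained by deleting row i and column i.
tr A = 0 + 5 + 3 = 8; M11 = 5·3 - (-8)·0 = 15 - 0 = 15; M22 = 0·3 - (-1)·2 = 0 - (-2) = 2; M33 = 0·5 - 0·(-4) = 0 - 0 = 0; sum of minors = 17.
det A = 0·(5·3 - (-8)·0) - 0·((-4)·3 - (-8)·2) + (-1)·((-4)·0 - 5·2) = 0·15 - 0·4 + (-1)·(-10) = 10.
So p(s) = det(sI - A) = s^3 - 8s^2 + 17s - 10.
Rational-root test: any integer root divides -10. Testing small divisors, s = 1 works: p(1) = 1 + (-8) + 17 + (-10) = 0, so (s - 1) is a factor.
Dividing, p(s) = (s - 1)(s^2 - 7s + 10).
Factor s^2 - 7s + 10: two numbers with sum 7 and product 10 are 5 and 2, so s^2 - 7s + 10 = (s - 5)(s - 2).
Hence p(s) = (s - 5) (s - 2) (s - 1), with roots 1, 2, 5.
At least one eigenvalue has non-negative real part, so the system is not asymptotically stable.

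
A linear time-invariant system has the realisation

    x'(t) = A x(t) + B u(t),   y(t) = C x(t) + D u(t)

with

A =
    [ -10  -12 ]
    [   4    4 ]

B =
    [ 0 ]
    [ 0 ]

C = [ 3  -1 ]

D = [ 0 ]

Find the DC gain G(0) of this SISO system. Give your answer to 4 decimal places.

G(0) = C(-A)^{-1}B + D = -C A^{-1} B + D.
det A = 8, so A^{-1} = (1/8)·adj(A) = [[1/2, 3/2], [-1/2, -5/4]]
A^{-1} B = [0, 0]^T
C A^{-1} B = 0
G(0) = D - C A^{-1} B = 0 - (0) = 0

0.0000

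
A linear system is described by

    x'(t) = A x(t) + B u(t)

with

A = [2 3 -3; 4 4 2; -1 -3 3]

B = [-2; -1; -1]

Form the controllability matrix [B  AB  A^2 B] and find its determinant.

1600

AB = [[-4], [-14], [2]]
A^2B = [[-56], [-68], [52]]
Controllability matrix C = [B  AB  A^2B] = [[-2, -4, -56], [-1, -14, -68], [-1, 2, 52]]
Expanding along the first row, det(C) = (-2)·((-14)·52 - (-68)·2) - (-4)·((-1)·52 - (-68)·(-1)) + (-56)·((-1)·2 - (-14)·(-1)) = (-2)·(-592) - (-4)·(-120) + (-56)·(-16) = 1600
Since det(C) ≠ 0, rank(C) = 3 and the system is completely controllable.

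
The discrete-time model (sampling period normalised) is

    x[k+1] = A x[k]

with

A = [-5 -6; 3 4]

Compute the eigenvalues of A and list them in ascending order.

-2, 1

det(zI - A) = z^2 - (tr A)z + det A, with tr A = (-5) + 4 = -1 and det A = (-5)·4 - (-6)·3 = -20 - (-18) = -2.
So p(z) = det(zI - A) = z^2 + z - 2.
Factor z^2 + z - 2: two numbers with sum -1 and product -2 are 1 and -2, so z^2 + z - 2 = (z - 1)(z + 2).
Hence p(z) = (z - 1) (z + 2), with roots -2, 1.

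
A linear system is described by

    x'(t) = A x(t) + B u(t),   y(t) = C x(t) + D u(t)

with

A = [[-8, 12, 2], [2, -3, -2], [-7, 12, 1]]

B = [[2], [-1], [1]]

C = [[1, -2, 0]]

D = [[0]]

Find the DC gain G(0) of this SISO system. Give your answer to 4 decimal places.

0.0000

G(0) = C(-A)^{-1}B + D = -C A^{-1} B + D.
det A = -18, so A^{-1} = (1/-18)·adj(A) = [[-7/6, -2/3, 1], [-2/3, -1/3, 2/3], [-1/6, -2/3, 0]]
A^{-1} B = [-2/3, -1/3, 1/3]^T
C A^{-1} B = 0
G(0) = D - C A^{-1} B = 0 - (0) = 0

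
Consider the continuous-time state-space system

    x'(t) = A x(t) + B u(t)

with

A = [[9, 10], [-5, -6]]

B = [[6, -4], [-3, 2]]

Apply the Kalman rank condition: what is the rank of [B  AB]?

AB = [[24, -16], [-12, 8]]
Controllability matrix C = [B  AB] = [[6, -4, 24, -16], [-3, 2, -12, 8]]
Every column of C is a scalar multiple of column 1 = [6, -3] (multipliers 1, -2/3, 4, -8/3), so the columns span a one-dimensional space.
C ≠ 0, hence rank(C) = 1.
rank(C) = 1 < n = 2, so the pair (A, B) is not completely controllable.

1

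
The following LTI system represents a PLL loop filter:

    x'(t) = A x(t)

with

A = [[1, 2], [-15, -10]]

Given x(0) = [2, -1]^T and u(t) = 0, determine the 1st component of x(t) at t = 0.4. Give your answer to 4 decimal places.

0.9363

det(sI - A) = s^2 - (tr A)s + det A, with tr A = 1 + (-10) = -9 and det A = 1·(-10) - 2·(-15) = -10 - (-30) = 20.
So p(s) = det(sI - A) = s^2 + 9s + 20.
Factor s^2 + 9s + 20: two numbers with sum -9 and product 20 are -4 and -5, so s^2 + 9s + 20 = (s + 4)(s + 5).
Hence p(s) = (s + 4) (s + 5), with roots -5, -4.
The eigenvalues -5, -4 are distinct and real, so A is diagonalisable and x(t) = e^{At} x(0) = V diag(e^{λ_i t}) V^{-1} x(0), where the columns of V are the eigenvectors.
λ = -5: A - (-5)I = [[6, 2], [-15, -5]]. Row 1 gives 6·v1 + 2·v2 = 0, so take v_1 = [-1, 3]^T.
λ = -4: A - (-4)I = [[5, 2], [-15, -6]]. Row 1 gives 5·v1 + 2·v2 = 0, so take v_2 = [-2, 5]^T.
V = [v_1 v_2] = [[-1, -2], [3, 5]] has det V = 1, so V^{-1} = adj(V)/det V = [[5, 2], [-3, -1]].
Modal coordinates z(0) = V^{-1} x(0): 5·2 + 2·(-1) = 8; (-3)·2 + (-1)·(-1) = -5; so z(0) = [8, -5]^T.
x_1(t) = Σ_i (v_i)_1 · z_i(0) · e^{λ_i t} (row 1 of V times the modal terms).
x_1(0.4) = (-1)·8·e^{-5·0.4} + (-2)·(-5)·e^{-4·0.4} = (-8)·0.135335 + 10·0.201897 = 0.9363.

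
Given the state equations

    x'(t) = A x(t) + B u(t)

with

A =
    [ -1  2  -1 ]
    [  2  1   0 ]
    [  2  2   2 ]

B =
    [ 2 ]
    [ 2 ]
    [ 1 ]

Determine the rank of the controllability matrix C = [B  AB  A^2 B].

AB = [[1], [6], [10]]
A^2B = [[1], [8], [34]]
Controllability matrix C = [B  AB  A^2B] = [[2, 1, 1], [2, 6, 8], [1, 10, 34]]
det(C) = 2·(6·34 - 8·10) - 1·(2·34 - 8·1) + 1·(2·10 - 6·1) = 2·124 - 1·60 + 1·14 = 202 ≠ 0, so rank(C) = 3.
rank(C) = 3 = n, so the pair (A, B) is completely controllable.

3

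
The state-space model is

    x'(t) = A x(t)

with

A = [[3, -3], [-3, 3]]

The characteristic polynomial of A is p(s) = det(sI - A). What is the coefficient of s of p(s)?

-6

For a 2×2 matrix, det(sI - A) = s^2 - (tr A)s + det A.
tr A = 6, det A = 0.
So p(s) = s^2 - 6s.
The coefficient of s is -6.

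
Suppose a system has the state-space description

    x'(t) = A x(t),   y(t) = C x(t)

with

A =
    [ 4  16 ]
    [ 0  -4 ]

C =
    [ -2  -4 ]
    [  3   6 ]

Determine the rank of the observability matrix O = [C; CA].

CA = [[-8, -16], [12, 24]]
Observability matrix O = [C; CA] = [[-2, -4], [3, 6], [-8, -16], [12, 24]]
Every row of O is a scalar multiple of row 1 = [-2, -4] (multipliers 1, -3/2, 4, -6), so the rows span a one-dimensional space.
O ≠ 0, hence rank(O) = 1.
rank(O) = 1 < n = 2, so the pair (A, C) is not completely observable.

1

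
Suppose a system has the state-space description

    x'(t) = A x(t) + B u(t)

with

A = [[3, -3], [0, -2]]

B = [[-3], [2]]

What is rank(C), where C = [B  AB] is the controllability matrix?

AB = [[-15], [-4]]
Controllability matrix C = [B  AB] = [[-3, -15], [2, -4]]
det(C) = (-3)·(-4) - (-15)·2 = 12 - (-30) = 42 ≠ 0, so rank(C) = 2.
rank(C) = 2 = n, so the pair (A, B) is completely controllable.

2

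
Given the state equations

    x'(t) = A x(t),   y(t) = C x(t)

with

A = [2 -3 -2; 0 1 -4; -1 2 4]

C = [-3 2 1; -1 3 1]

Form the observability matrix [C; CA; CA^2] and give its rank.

3

CA = [[-7, 13, 2], [-3, 8, -6]]
CA^2 = [[-16, 38, -30], [0, 5, -50]]
Observability matrix O = [C; CA; CA^2] = [[-3, 2, 1], [-1, 3, 1], [-7, 13, 2], [-3, 8, -6], [-16, 38, -30], [0, 5, -50]]
Take the 3×3 submatrix of O formed by rows 1, 2, 3: [[-3, 2, 1], [-1, 3, 1], [-7, 13, 2]]. Its determinant is (-3)·(3·2 - 1·13) - 2·((-1)·2 - 1·(-7)) + 1·((-1)·13 - 3·(-7)) = (-3)·(-7) - 2·5 + 1·8 = 19 ≠ 0.
So rank(O) ≥ 3; since O has 3 columns, rank(O) = 3.
rank(O) = 3 = n, so the pair (A, C) is completely observable.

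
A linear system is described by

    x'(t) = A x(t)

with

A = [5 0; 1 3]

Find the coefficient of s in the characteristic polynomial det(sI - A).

For a 2×2 matrix, det(sI - A) = s^2 - (tr A)s + det A.
tr A = 8, det A = 15.
So p(s) = s^2 - 8s + 15.
The coefficient of s is -8.

-8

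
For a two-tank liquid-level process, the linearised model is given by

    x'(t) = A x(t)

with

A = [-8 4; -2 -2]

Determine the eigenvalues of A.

-6, -4

det(sI - A) = s^2 - (tr A)s + det A, with tr A = (-8) + (-2) = -10 and det A = (-8)·(-2) - 4·(-2) = 16 - (-8) = 24.
So p(s) = det(sI - A) = s^2 + 10s + 24.
Factor s^2 + 10s + 24: two numbers with sum -10 and product 24 are -4 and -6, so s^2 + 10s + 24 = (s + 4)(s + 6).
Hence p(s) = (s + 4) (s + 6), with roots -6, -4.
All eigenvalues have negative real part, so the system is asymptotically stable.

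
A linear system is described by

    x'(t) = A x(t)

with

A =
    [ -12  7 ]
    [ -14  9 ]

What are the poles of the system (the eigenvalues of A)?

-5, 2

det(sI - A) = s^2 - (tr A)s + det A, with tr A = (-12) + 9 = -3 and det A = (-12)·9 - 7·(-14) = -108 - (-98) = -10.
So p(s) = det(sI - A) = s^2 + 3s - 10.
Factor s^2 + 3s - 10: two numbers with sum -3 and product -10 are 2 and -5, so s^2 + 3s - 10 = (s - 2)(s + 5).
Hence p(s) = (s - 2) (s + 5), with roots -5, 2.
At least one eigenvalue has non-negative real part, so the system is not asymptotically stable.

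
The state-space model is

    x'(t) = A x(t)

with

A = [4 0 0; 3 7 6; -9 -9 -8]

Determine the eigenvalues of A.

-2, 1, 4

det(sI - A) = s^3 - (tr A)s^2 + (M11 + M22 + M33)s - det A, where Mii is the 2×2 principal minor of A obtained by deleting row i and column i.
tr A = 4 + 7 + (-8) = 3; M11 = 7·(-8) - 6·(-9) = -56 - (-54) = -2; M22 = 4·(-8) - 0·(-9) = -32 - 0 = -32; M33 = 4·7 - 0·3 = 28 - 0 = 28; sum of minors = -6.
det A = 4·(7·(-8) - 6·(-9)) - 0·(3·(-8) - 6·(-9)) + 0·(3·(-9) - 7·(-9)) = 4·(-2) - 0·30 + 0·36 = -8.
So p(s) = det(sI - A) = s^3 - 3s^2 - 6s + 8.
Rational-root test: any integer root divides 8. Testing small divisors, s = 1 works: p(1) = 1 + (-3) + (-6) + 8 = 0, so (s - 1) is a factor.
Dividing, p(s) = (s - 1)(s^2 - 2s - 8).
Factor s^2 - 2s - 8: two numbers with sum 2 and product -8 are 4 and -2, so s^2 - 2s - 8 = (s - 4)(s + 2).
Hence p(s) = (s - 4) (s - 1) (s + 2), with roots -2, 1, 4.
At least one eigenvalue has non-negative real part, so the system is not asymptotically stable.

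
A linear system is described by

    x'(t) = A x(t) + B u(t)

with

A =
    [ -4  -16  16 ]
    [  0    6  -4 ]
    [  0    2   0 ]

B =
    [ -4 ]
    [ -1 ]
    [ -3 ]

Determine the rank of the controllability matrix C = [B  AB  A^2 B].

2

AB = [[-16], [6], [-2]]
A^2B = [[-64], [44], [12]]
Controllability matrix C = [B  AB  A^2B] = [[-4, -16, -64], [-1, 6, 44], [-3, -2, 12]]
The rows r1, r2, r3 of C are linearly dependent: -r1 - 2·r2 + 2·r3 = 0 (check each entry), so rank(C) ≤ 2.
The 2×2 minor from rows 1, 2, columns 1, 2 is (-4)·6 - (-16)·(-1) = -24 - 16 = -40 ≠ 0, so rank(C) = 2.
rank(C) = 2 < n = 3, so the pair (A, B) is not completely controllable.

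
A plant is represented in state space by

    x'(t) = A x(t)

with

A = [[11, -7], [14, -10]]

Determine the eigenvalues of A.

det(sI - A) = s^2 - (tr A)s + det A, with tr A = 11 + (-10) = 1 and det A = 11·(-10) - (-7)·14 = -110 - (-98) = -12.
So p(s) = det(sI - A) = s^2 - s - 12.
Factor s^2 - s - 12: two numbers with sum 1 and product -12 are 4 and -3, so s^2 - s - 12 = (s - 4)(s + 3).
Hence p(s) = (s - 4) (s + 3), with roots -3, 4.
At least one eigenvalue has non-negative real part, so the system is not asymptotically stable.

-3, 4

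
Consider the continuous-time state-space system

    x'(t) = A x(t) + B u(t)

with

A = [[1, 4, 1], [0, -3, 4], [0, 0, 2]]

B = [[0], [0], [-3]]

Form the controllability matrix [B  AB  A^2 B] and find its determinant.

AB = [[-3], [-12], [-6]]
A^2B = [[-57], [12], [-12]]
Controllability matrix C = [B  AB  A^2B] = [[0, -3, -57], [0, -12, 12], [-3, -6, -12]]
Expanding along the first row, det(C) = 0·((-12)·(-12) - 12·(-6)) - (-3)·(0·(-12) - 12·(-3)) + (-57)·(0·(-6) - (-12)·(-3)) = 0·216 - (-3)·36 + (-57)·(-36) = 2160
Since det(C) ≠ 0, rank(C) = 3 and the system is completely controllable.

2160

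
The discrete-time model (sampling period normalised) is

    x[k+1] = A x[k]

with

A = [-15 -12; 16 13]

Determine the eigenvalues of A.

det(zI - A) = z^2 - (tr A)z + det A, with tr A = (-15) + 13 = -2 and det A = (-15)·13 - (-12)·16 = -195 - (-192) = -3.
So p(z) = det(zI - A) = z^2 + 2z - 3.
Factor z^2 + 2z - 3: two numbers with sum -2 and product -3 are 1 and -3, so z^2 + 2z - 3 = (z - 1)(z + 3).
Hence p(z) = (z - 1) (z + 3), with roots -3, 1.

-3, 1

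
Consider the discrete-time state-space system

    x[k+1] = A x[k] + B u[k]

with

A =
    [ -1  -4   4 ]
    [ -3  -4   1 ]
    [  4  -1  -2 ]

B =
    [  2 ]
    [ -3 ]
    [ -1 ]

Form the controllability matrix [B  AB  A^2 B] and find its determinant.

-280

AB = [[6], [5], [13]]
A^2B = [[26], [-25], [-7]]
Controllability matrix C = [B  AB  A^2B] = [[2, 6, 26], [-3, 5, -25], [-1, 13, -7]]
Expanding along the first row, det(C) = 2·(5·(-7) - (-25)·13) - 6·((-3)·(-7) - (-25)·(-1)) + 26·((-3)·13 - 5·(-1)) = 2·290 - 6·(-4) + 26·(-34) = -280
Since det(C) ≠ 0, rank(C) = 3 and the system is completely controllable.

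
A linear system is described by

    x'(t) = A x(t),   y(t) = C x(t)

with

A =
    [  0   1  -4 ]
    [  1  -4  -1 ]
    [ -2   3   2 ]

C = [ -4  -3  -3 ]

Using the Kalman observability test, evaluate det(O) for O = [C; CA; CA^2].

3307

CA = [[3, -1, 13]]
CA^2 = [[-27, 46, 15]]
Observability matrix O = [C; CA; CA^2] = [[-4, -3, -3], [3, -1, 13], [-27, 46, 15]]
Expanding along the first row, det(O) = (-4)·((-1)·15 - 13·46) - (-3)·(3·15 - 13·(-27)) + (-3)·(3·46 - (-1)·(-27)) = (-4)·(-613) - (-3)·396 + (-3)·111 = 3307
Since det(O) ≠ 0, rank(O) = 3 and the system is completely observable.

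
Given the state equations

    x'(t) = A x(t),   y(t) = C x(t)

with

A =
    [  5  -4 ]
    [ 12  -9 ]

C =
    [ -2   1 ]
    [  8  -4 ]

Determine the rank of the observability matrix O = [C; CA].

CA = [[2, -1], [-8, 4]]
Observability matrix O = [C; CA] = [[-2, 1], [8, -4], [2, -1], [-8, 4]]
Every row of O is a scalar multiple of row 1 = [-2, 1] (multipliers 1, -4, -1, 4), so the rows span a one-dimensional space.
O ≠ 0, hence rank(O) = 1.
rank(O) = 1 < n = 2, so the pair (A, C) is not completely observable.

1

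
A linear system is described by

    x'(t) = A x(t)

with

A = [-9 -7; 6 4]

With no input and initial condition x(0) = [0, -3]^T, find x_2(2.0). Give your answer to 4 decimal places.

-0.3400

det(sI - A) = s^2 - (tr A)s + det A, with tr A = (-9) + 4 = -5 and det A = (-9)·4 - (-7)·6 = -36 - (-42) = 6.
So p(s) = det(sI - A) = s^2 + 5s + 6.
Factor s^2 + 5s + 6: two numbers with sum -5 and product 6 are -2 and -3, so s^2 + 5s + 6 = (s + 2)(s + 3).
Hence p(s) = (s + 2) (s + 3), with roots -3, -2.
The eigenvalues -3, -2 are distinct and real, so A is diagonalisable and x(t) = e^{At} x(0) = V diag(e^{λ_i t}) V^{-1} x(0), where the columns of V are the eigenvectors.
λ = -3: A - (-3)I = [[-6, -7], [6, 7]]. Row 1 gives (-6)·v1 + (-7)·v2 = 0, so take v_1 = [7, -6]^T.
λ = -2: A - (-2)I = [[-7, -7], [6, 6]]. Row 1 gives (-7)·v1 + (-7)·v2 = 0, so take v_2 = [-1, 1]^T.
V = [v_1 v_2] = [[7, -1], [-6, 1]] has det V = 1, so V^{-1} = adj(V)/det V = [[1, 1], [6, 7]].
Modal coordinates z(0) = V^{-1} x(0): 1·0 + 1·(-3) = -3; 6·0 + 7·(-3) = -21; so z(0) = [-3, -21]^T.
x_2(t) = Σ_i (v_i)_2 · z_i(0) · e^{λ_i t} (row 2 of V times the modal terms).
x_2(2.0) = (-6)·(-3)·e^{-3·2.0} + 1·(-21)·e^{-2·2.0} = 18·0.002479 + (-21)·0.018316 = -0.3400.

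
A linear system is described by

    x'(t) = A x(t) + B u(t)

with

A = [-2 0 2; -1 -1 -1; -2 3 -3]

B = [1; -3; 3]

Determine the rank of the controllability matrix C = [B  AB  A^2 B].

3

AB = [[4], [-1], [-20]]
A^2B = [[-48], [17], [49]]
Controllability matrix C = [B  AB  A^2B] = [[1, 4, -48], [-3, -1, 17], [3, -20, 49]]
det(C) = 1·((-1)·49 - 17·(-20)) - 4·((-3)·49 - 17·3) + (-48)·((-3)·(-20) - (-1)·3) = 1·291 - 4·(-198) + (-48)·63 = -1941 ≠ 0, so rank(C) = 3.
rank(C) = 3 = n, so the pair (A, B) is completely controllable.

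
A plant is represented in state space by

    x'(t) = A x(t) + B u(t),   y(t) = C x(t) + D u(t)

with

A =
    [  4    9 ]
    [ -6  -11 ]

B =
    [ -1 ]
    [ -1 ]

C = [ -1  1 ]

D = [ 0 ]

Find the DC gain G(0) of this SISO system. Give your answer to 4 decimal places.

3.0000

G(0) = C(-A)^{-1}B + D = -C A^{-1} B + D.
det A = 10, so A^{-1} = (1/10)·adj(A) = [[-11/10, -9/10], [3/5, 2/5]]
A^{-1} B = [2, -1]^T
C A^{-1} B = -3
G(0) = D - C A^{-1} B = 0 - (-3) = 3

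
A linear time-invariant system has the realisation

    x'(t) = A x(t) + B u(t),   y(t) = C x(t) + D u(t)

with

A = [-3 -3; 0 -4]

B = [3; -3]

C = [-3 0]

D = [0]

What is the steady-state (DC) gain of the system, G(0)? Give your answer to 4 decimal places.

-5.2500

G(0) = C(-A)^{-1}B + D = -C A^{-1} B + D.
det A = 12, so A^{-1} = (1/12)·adj(A) = [[-1/3, 1/4], [0, -1/4]]
A^{-1} B = [-7/4, 3/4]^T
C A^{-1} B = 21/4
G(0) = D - C A^{-1} B = 0 - (21/4) = -21/4 ≈ -5.2500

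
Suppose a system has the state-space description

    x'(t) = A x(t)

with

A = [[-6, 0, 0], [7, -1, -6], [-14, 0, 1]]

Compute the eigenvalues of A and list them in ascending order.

-6, -1, 1

det(sI - A) = s^3 - (tr A)s^2 + (M11 + M22 + M33)s - det A, where Mii is the 2×2 principal minor of A obtained by deleting row i and column i.
tr A = (-6) + (-1) + 1 = -6; M11 = (-1)·1 - (-6)·0 = -1 - 0 = -1; M22 = (-6)·1 - 0·(-14) = -6 - 0 = -6; M33 = (-6)·(-1) - 0·7 = 6 - 0 = 6; sum of minors = -1.
det A = (-6)·((-1)·1 - (-6)·0) - 0·(7·1 - (-6)·(-14)) + 0·(7·0 - (-1)·(-14)) = (-6)·(-1) - 0·(-77) + 0·(-14) = 6.
So p(s) = det(sI - A) = s^3 + 6s^2 - s - 6.
Rational-root test: any integer root divides -6. Testing small divisors, s = -1 works: p(-1) = -1 + 6 + 1 + (-6) = 0, so (s + 1) is a factor.
Dividing, p(s) = (s + 1)(s^2 + 5s - 6).
Factor s^2 + 5s - 6: two numbers with sum -5 and product -6 are 1 and -6, so s^2 + 5s - 6 = (s - 1)(s + 6).
Hence p(s) = (s - 1) (s + 1) (s + 6), with roots -6, -1, 1.
At least one eigenvalue has non-negative real part, so the system is not asymptotically stable.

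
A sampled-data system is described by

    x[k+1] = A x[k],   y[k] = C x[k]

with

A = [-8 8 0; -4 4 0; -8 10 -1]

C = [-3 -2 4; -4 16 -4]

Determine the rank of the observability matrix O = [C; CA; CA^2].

CA = [[0, 8, -4], [0, -8, 4]]
CA^2 = [[0, -8, 4], [0, 8, -4]]
Observability matrix O = [C; CA; CA^2] = [[-3, -2, 4], [-4, 16, -4], [0, 8, -4], [0, -8, 4], [0, -8, 4], [0, 8, -4]]
The columns c1, c2, c3 of O are linearly dependent: 2·c1 + c2 + 2·c3 = 0 (check each entry), so rank(O) ≤ 2.
The 2×2 minor from rows 1, 2, columns 1, 2 is (-3)·16 - (-2)·(-4) = -48 - 8 = -56 ≠ 0, so rank(O) = 2.
rank(O) = 2 < n = 3, so the pair (A, C) is not completely observable.

2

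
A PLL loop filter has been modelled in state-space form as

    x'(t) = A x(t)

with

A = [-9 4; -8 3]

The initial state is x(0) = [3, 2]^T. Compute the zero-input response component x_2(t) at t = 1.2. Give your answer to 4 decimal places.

det(sI - A) = s^2 - (tr A)s + det A, with tr A = (-9) + 3 = -6 and det A = (-9)·3 - 4·(-8) = -27 - (-32) = 5.
So p(s) = det(sI - A) = s^2 + 6s + 5.
Factor s^2 + 6s + 5: two numbers with sum -6 and product 5 are -1 and -5, so s^2 + 6s + 5 = (s + 1)(s + 5).
Hence p(s) = (s + 1) (s + 5), with roots -5, -1.
The eigenvalues -5, -1 are distinct and real, so A is diagonalisable and x(t) = e^{At} x(0) = V diag(e^{λ_i t}) V^{-1} x(0), where the columns of V are the eigenvectors.
λ = -5: A - (-5)I = [[-4, 4], [-8, 8]]. Row 1 gives (-4)·v1 + 4·v2 = 0, so take v_1 = [-1, -1]^T.
λ = -1: A - (-1)I = [[-8, 4], [-8, 4]]. Row 1 gives (-8)·v1 + 4·v2 = 0, so take v_2 = [1, 2]^T.
V = [v_1 v_2] = [[-1, 1], [-1, 2]] has det V = -1, so V^{-1} = adj(V)/det V = [[-2, 1], [-1, 1]].
Modal coordinates z(0) = V^{-1} x(0): (-2)·3 + 1·2 = -4; (-1)·3 + 1·2 = -1; so z(0) = [-4, -1]^T.
x_2(t) = Σ_i (v_i)_2 · z_i(0) · e^{λ_i t} (row 2 of V times the modal terms).
x_2(1.2) = (-1)·(-4)·e^{-5·1.2} + 2·(-1)·e^{-1·1.2} = 4·0.002479 + (-2)·0.301194 = -0.5925.

-0.5925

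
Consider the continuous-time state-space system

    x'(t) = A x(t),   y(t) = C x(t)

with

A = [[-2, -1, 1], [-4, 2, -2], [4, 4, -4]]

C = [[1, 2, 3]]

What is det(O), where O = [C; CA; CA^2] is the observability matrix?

8980

CA = [[2, 15, -15]]
CA^2 = [[-124, -32, 32]]
Observability matrix O = [C; CA; CA^2] = [[1, 2, 3], [2, 15, -15], [-124, -32, 32]]
Expanding along the first row, det(O) = 1·(15·32 - (-15)·(-32)) - 2·(2·32 - (-15)·(-124)) + 3·(2·(-32) - 15·(-124)) = 1·0 - 2·(-1796) + 3·1796 = 8980
Since det(O) ≠ 0, rank(O) = 3 and the system is completely observable.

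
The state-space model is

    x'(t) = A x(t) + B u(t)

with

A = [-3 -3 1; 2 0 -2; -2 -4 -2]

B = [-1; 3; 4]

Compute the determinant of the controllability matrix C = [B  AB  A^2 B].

AB = [[-2], [-10], [-18]]
A^2B = [[18], [32], [80]]
Controllability matrix C = [B  AB  A^2B] = [[-1, -2, 18], [3, -10, 32], [4, -18, 80]]
Expanding along the first row, det(C) = (-1)·((-10)·80 - 32·(-18)) - (-2)·(3·80 - 32·4) + 18·(3·(-18) - (-10)·4) = (-1)·(-224) - (-2)·112 + 18·(-14) = 196
Since det(C) ≠ 0, rank(C) = 3 and the system is completely controllable.

196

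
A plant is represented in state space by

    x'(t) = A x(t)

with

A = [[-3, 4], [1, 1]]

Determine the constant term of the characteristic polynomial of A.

-7

For a 2×2 matrix, det(sI - A) = s^2 - (tr A)s + det A.
tr A = -2, det A = -7.
So p(s) = s^2 + 2s - 7.
The constant term is -7.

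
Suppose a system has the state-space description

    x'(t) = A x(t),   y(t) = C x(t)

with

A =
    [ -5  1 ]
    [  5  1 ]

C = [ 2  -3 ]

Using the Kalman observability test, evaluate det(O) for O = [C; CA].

-77

CA = [[-25, -1]]
Observability matrix O = [C; CA] = [[2, -3], [-25, -1]]
det(O) = 2·(-1) - (-3)·(-25) = -2 - 75 = -77
Since det(O) ≠ 0, rank(O) = 2 and the system is completely observable.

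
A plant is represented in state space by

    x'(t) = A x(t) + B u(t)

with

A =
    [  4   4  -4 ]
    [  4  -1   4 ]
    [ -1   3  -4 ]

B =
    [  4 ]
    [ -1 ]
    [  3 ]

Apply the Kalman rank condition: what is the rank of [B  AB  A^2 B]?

3

AB = [[0], [29], [-19]]
A^2B = [[192], [-105], [163]]
Controllability matrix C = [B  AB  A^2B] = [[4, 0, 192], [-1, 29, -105], [3, -19, 163]]
det(C) = 4·(29·163 - (-105)·(-19)) - 0·((-1)·163 - (-105)·3) + 192·((-1)·(-19) - 29·3) = 4·2732 - 0·152 + 192·(-68) = -2128 ≠ 0, so rank(C) = 3.
rank(C) = 3 = n, so the pair (A, B) is completely controllable.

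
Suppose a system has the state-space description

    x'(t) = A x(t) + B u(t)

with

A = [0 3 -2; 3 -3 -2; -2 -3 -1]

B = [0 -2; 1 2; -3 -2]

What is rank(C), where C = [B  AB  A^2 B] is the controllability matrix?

AB = [[9, 10], [3, -8], [0, 0]]
A^2B = [[9, -24], [18, 54], [-27, 4]]
Controllability matrix C = [B  AB  A^2B] = [[0, -2, 9, 10, 9, -24], [1, 2, 3, -8, 18, 54], [-3, -2, 0, 0, -27, 4]]
Take the 3×3 submatrix of C formed by columns 1, 2, 3: [[0, -2, 9], [1, 2, 3], [-3, -2, 0]]. Its determinant is 0·(2·0 - 3·(-2)) - (-2)·(1·0 - 3·(-3)) + 9·(1·(-2) - 2·(-3)) = 0·6 - (-2)·9 + 9·4 = 54 ≠ 0.
So rank(C) ≥ 3; since C has 3 rows, rank(C) = 3.
rank(C) = 3 = n, so the pair (A, B) is completely controllable.

3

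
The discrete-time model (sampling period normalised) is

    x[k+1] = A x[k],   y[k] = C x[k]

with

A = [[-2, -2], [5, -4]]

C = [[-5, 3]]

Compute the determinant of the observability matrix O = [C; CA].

-65

CA = [[25, -2]]
Observability matrix O = [C; CA] = [[-5, 3], [25, -2]]
det(O) = (-5)·(-2) - 3·25 = 10 - 75 = -65
Since det(O) ≠ 0, rank(O) = 2 and the system is completely observable.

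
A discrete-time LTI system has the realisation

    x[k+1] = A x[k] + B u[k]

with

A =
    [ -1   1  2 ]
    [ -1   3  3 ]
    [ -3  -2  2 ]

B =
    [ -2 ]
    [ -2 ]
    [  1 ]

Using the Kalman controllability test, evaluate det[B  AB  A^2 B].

443

AB = [[2], [-1], [12]]
A^2B = [[21], [31], [20]]
Controllability matrix C = [B  AB  A^2B] = [[-2, 2, 21], [-2, -1, 31], [1, 12, 20]]
Expanding along the first row, det(C) = (-2)·((-1)·20 - 31·12) - 2·((-2)·20 - 31·1) + 21·((-2)·12 - (-1)·1) = (-2)·(-392) - 2·(-71) + 21·(-23) = 443
Since det(C) ≠ 0, rank(C) = 3 and the system is completely controllable.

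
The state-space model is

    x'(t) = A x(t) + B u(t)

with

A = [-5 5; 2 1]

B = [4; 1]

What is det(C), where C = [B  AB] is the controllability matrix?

51

AB = [[-15], [9]]
Controllability matrix C = [B  AB] = [[4, -15], [1, 9]]
det(C) = 4·9 - (-15)·1 = 36 - (-15) = 51
Since det(C) ≠ 0, rank(C) = 2 and the system is completely controllable.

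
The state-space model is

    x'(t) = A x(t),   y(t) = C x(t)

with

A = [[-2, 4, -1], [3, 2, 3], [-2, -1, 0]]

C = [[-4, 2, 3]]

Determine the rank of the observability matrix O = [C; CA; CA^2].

3

CA = [[8, -15, 10]]
CA^2 = [[-81, -8, -53]]
Observability matrix O = [C; CA; CA^2] = [[-4, 2, 3], [8, -15, 10], [-81, -8, -53]]
det(O) = (-4)·((-15)·(-53) - 10·(-8)) - 2·(8·(-53) - 10·(-81)) + 3·(8·(-8) - (-15)·(-81)) = (-4)·875 - 2·386 + 3·(-1279) = -8109 ≠ 0, so rank(O) = 3.
rank(O) = 3 = n, so the pair (A, C) is completely observable.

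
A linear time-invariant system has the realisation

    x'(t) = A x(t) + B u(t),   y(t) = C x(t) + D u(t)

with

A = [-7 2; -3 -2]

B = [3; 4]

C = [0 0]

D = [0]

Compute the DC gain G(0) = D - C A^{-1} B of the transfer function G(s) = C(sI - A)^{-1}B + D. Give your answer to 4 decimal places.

0.0000

G(0) = C(-A)^{-1}B + D = -C A^{-1} B + D.
det A = 20, so A^{-1} = (1/20)·adj(A) = [[-1/10, -1/10], [3/20, -7/20]]
A^{-1} B = [-7/10, -19/20]^T
C A^{-1} B = 0
G(0) = D - C A^{-1} B = 0 - (0) = 0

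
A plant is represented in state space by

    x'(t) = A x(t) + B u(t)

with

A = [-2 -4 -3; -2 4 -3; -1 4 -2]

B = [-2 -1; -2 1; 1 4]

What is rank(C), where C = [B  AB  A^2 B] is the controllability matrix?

AB = [[9, -14], [-7, -6], [-8, -3]]
A^2B = [[34, 61], [-22, 13], [-21, -4]]
Controllability matrix C = [B  AB  A^2B] = [[-2, -1, 9, -14, 34, 61], [-2, 1, -7, -6, -22, 13], [1, 4, -8, -3, -21, -4]]
Take the 3×3 submatrix of C formed by columns 1, 2, 3: [[-2, -1, 9], [-2, 1, -7], [1, 4, -8]]. Its determinant is (-2)·(1·(-8) - (-7)·4) - (-1)·((-2)·(-8) - (-7)·1) + 9·((-2)·4 - 1·1) = (-2)·20 - (-1)·23 + 9·(-9) = -98 ≠ 0.
So rank(C) ≥ 3; since C has 3 rows, rank(C) = 3.
rank(C) = 3 = n, so the pair (A, B) is completely controllable.

3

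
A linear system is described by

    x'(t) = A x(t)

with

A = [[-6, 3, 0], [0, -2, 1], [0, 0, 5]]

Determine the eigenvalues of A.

det(sI - A) = s^3 - (tr A)s^2 + (M11 + M22 + M33)s - det A, where Mii is the 2×2 principal minor of A obtained by deleting row i and column i.
tr A = (-6) + (-2) + 5 = -3; M11 = (-2)·5 - 1·0 = -10 - 0 = -10; M22 = (-6)·5 - 0·0 = -30 - 0 = -30; M33 = (-6)·(-2) - 3·0 = 12 - 0 = 12; sum of minors = -28.
det A = (-6)·((-2)·5 - 1·0) - 3·(0·5 - 1·0) + 0·(0·0 - (-2)·0) = (-6)·(-10) - 3·0 + 0·0 = 60.
So p(s) = det(sI - A) = s^3 + 3s^2 - 28s - 60.
Rational-root test: any integer root divides -60. Testing small divisors, s = -2 works: p(-2) = -8 + 12 + 56 + (-60) = 0, so (s + 2) is a factor.
Dividing, p(s) = (s + 2)(s^2 + s - 30).
Factor s^2 + s - 30: two numbers with sum -1 and product -30 are 5 and -6, so s^2 + s - 30 = (s - 5)(s + 6).
Hence p(s) = (s - 5) (s + 2) (s + 6), with roots -6, -2, 5.
At least one eigenvalue has non-negative real part, so the system is not asymptotically stable.

-6, -2, 5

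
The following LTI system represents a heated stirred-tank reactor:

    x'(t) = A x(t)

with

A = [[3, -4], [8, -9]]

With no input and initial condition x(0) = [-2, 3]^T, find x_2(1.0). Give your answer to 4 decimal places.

-2.5078

det(sI - A) = s^2 - (tr A)s + det A, with tr A = 3 + (-9) = -6 and det A = 3·(-9) - (-4)·8 = -27 - (-32) = 5.
So p(s) = det(sI - A) = s^2 + 6s + 5.
Factor s^2 + 6s + 5: two numbers with sum -6 and product 5 are -1 and -5, so s^2 + 6s + 5 = (s + 1)(s + 5).
Hence p(s) = (s + 1) (s + 5), with roots -5, -1.
The eigenvalues -5, -1 are distinct and real, so A is diagonalisable and x(t) = e^{At} x(0) = V diag(e^{λ_i t}) V^{-1} x(0), where the columns of V are the eigenvectors.
λ = -5: A - (-5)I = [[8, -4], [8, -4]]. Row 1 gives 8·v1 + (-4)·v2 = 0, so take v_1 = [1, 2]^T.
λ = -1: A - (-1)I = [[4, -4], [8, -8]]. Row 1 gives 4·v1 + (-4)·v2 = 0, so take v_2 = [1, 1]^T.
V = [v_1 v_2] = [[1, 1], [2, 1]] has det V = -1, so V^{-1} = adj(V)/det V = [[-1, 1], [2, -1]].
Modal coordinates z(0) = V^{-1} x(0): (-1)·(-2) + 1·3 = 5; 2·(-2) + (-1)·3 = -7; so z(0) = [5, -7]^T.
x_2(t) = Σ_i (v_i)_2 · z_i(0) · e^{λ_i t} (row 2 of V times the modal terms).
x_2(1.0) = 2·5·e^{-5·1.0} + 1·(-7)·e^{-1·1.0} = 10·0.006738 + (-7)·0.367879 = -2.5078.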